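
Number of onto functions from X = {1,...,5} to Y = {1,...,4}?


n = |X| = 5, k = |Y| = 4. Surjections via inclusion-exclusion:
S(n,k) = Σ(-1)^i × C(k,i) × (k-i)^n, i=0 to k
i=0: (-1)^0×C(4,0)×4^5 = 1024
i=1: (-1)^1×C(4,1)×3^5 = -972
i=2: (-1)^2×C(4,2)×2^5 = 192
i=3: (-1)^3×C(4,3)×1^5 = -4
i=4: (-1)^4×C(4,4)×0^5 = 0
Total = 240

Number of surjections = 240


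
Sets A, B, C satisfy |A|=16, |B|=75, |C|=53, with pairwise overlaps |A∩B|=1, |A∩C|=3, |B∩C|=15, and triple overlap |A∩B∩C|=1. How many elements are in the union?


|A∪B∪C| = |A|+|B|+|C| - |A∩B|-|A∩C|-|B∩C| + |A∩B∩C|
= 16+75+53 - 1-3-15 + 1
= 144 - 19 + 1
= 126

|A ∪ B ∪ C| = 126


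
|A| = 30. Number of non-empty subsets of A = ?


Total subsets = 2^n = 2^30 = 1073741824
Non-empty subsets exclude the empty set: 2^n - 1
= 1073741824 - 1
= 1073741823

Number of non-empty subsets = 1073741823


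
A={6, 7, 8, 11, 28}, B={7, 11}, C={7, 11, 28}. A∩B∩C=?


A ∩ B = {7, 11}
(A ∩ B) ∩ C = {7, 11}

A ∩ B ∩ C = {7, 11}


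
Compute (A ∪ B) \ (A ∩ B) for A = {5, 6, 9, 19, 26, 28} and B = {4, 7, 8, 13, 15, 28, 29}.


A △ B = (A \ B) ∪ (B \ A) = elements in exactly one of A or B
A \ B = {5, 6, 9, 19, 26}
B \ A = {4, 7, 8, 13, 15, 29}
A △ B = {4, 5, 6, 7, 8, 9, 13, 15, 19, 26, 29}

A △ B = {4, 5, 6, 7, 8, 9, 13, 15, 19, 26, 29}


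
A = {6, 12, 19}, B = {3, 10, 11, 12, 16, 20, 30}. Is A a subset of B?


A ⊆ B means every element of A is in B.
Elements in A not in B: {6, 19}
So A ⊄ B.

No, A ⊄ B


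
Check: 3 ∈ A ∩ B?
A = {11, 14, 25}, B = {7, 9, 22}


A = {11, 14, 25}, B = {7, 9, 22}
A ∩ B = elements in both A and B
A ∩ B = ∅
Checking if 3 ∈ A ∩ B
3 is not in A ∩ B → False

3 ∉ A ∩ B


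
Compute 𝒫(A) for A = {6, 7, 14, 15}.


|A| = 4, so |P(A)| = 2^4 = 16
Enumerate subsets by cardinality (0 to 4):
∅, {6}, {7}, {14}, {15}, {6, 7}, {6, 14}, {6, 15}, {7, 14}, {7, 15}, {14, 15}, {6, 7, 14}, {6, 7, 15}, {6, 14, 15}, {7, 14, 15}, {6, 7, 14, 15}

P(A) has 16 subsets: ∅, {6}, {7}, {14}, {15}, {6, 7}, {6, 14}, {6, 15}, {7, 14}, {7, 15}, {14, 15}, {6, 7, 14}, {6, 7, 15}, {6, 14, 15}, {7, 14, 15}, {6, 7, 14, 15}


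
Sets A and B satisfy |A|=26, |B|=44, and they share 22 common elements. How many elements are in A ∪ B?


|A ∪ B| = |A| + |B| - |A ∩ B|
= 26 + 44 - 22
= 48

|A ∪ B| = 48


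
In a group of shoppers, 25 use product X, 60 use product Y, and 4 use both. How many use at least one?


|A ∪ B| = |A| + |B| - |A ∩ B|
= 25 + 60 - 4
= 81

|A ∪ B| = 81


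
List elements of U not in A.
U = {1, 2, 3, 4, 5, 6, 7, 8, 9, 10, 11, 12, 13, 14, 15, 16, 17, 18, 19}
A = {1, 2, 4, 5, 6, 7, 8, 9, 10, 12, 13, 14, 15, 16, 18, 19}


Aᶜ = U \ A = elements in U but not in A
U = {1, 2, 3, 4, 5, 6, 7, 8, 9, 10, 11, 12, 13, 14, 15, 16, 17, 18, 19}
A = {1, 2, 4, 5, 6, 7, 8, 9, 10, 12, 13, 14, 15, 16, 18, 19}
Aᶜ = {3, 11, 17}

Aᶜ = {3, 11, 17}


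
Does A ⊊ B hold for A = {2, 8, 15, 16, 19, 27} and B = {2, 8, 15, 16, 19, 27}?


A ⊂ B requires: A ⊆ B AND A ≠ B.
A ⊆ B? Yes
A = B? Yes
A = B, so A is not a PROPER subset.

No, A is not a proper subset of B


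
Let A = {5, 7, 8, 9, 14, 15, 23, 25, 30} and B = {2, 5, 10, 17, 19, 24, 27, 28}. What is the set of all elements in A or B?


A ∪ B = all elements in A or B (or both)
A = {5, 7, 8, 9, 14, 15, 23, 25, 30}
B = {2, 5, 10, 17, 19, 24, 27, 28}
A ∪ B = {2, 5, 7, 8, 9, 10, 14, 15, 17, 19, 23, 24, 25, 27, 28, 30}

A ∪ B = {2, 5, 7, 8, 9, 10, 14, 15, 17, 19, 23, 24, 25, 27, 28, 30}


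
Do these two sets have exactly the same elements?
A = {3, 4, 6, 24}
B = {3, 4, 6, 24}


Two sets are equal iff they have exactly the same elements.
A = {3, 4, 6, 24}
B = {3, 4, 6, 24}
Same elements → A = B

Yes, A = B


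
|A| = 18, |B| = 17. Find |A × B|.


|A × B| = |A| × |B|
= 18 × 17
= 306

|A × B| = 306


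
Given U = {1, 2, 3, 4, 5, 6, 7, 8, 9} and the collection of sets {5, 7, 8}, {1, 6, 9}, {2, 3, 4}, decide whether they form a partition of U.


A partition requires: (1) non-empty parts, (2) pairwise disjoint, (3) union = U
Parts: {5, 7, 8}, {1, 6, 9}, {2, 3, 4}
Union of parts: {1, 2, 3, 4, 5, 6, 7, 8, 9}
U = {1, 2, 3, 4, 5, 6, 7, 8, 9}
All non-empty? True
Pairwise disjoint? True
Covers U? True

Yes, valid partition


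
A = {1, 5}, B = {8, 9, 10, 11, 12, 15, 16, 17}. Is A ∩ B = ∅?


Disjoint means A ∩ B = ∅.
A ∩ B = ∅
A ∩ B = ∅, so A and B are disjoint.

Yes, A and B are disjoint


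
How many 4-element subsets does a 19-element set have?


C(n,k) = n! / (k!(n-k)!)
C(19,4) = 19! / (4!15!)
= 3876

C(19,4) = 3876


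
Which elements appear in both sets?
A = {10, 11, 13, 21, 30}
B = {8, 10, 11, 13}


A ∩ B = elements in both A and B
A = {10, 11, 13, 21, 30}
B = {8, 10, 11, 13}
A ∩ B = {10, 11, 13}

A ∩ B = {10, 11, 13}


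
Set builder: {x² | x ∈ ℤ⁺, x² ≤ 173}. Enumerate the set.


Checking each candidate:
Condition: positive perfect squares ≤ 173
Result = {1, 4, 9, 16, 25, 36, 49, 64, 81, 100, 121, 144, 169}

{1, 4, 9, 16, 25, 36, 49, 64, 81, 100, 121, 144, 169}


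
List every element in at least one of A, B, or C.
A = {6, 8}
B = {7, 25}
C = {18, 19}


A ∪ B = {6, 7, 8, 25}
(A ∪ B) ∪ C = {6, 7, 8, 18, 19, 25}

A ∪ B ∪ C = {6, 7, 8, 18, 19, 25}


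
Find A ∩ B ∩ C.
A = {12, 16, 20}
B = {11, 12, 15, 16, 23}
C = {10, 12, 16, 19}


A ∩ B = {12, 16}
(A ∩ B) ∩ C = {12, 16}

A ∩ B ∩ C = {12, 16}


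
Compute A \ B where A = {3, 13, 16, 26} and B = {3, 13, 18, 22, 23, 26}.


A \ B = elements in A but not in B
A = {3, 13, 16, 26}
B = {3, 13, 18, 22, 23, 26}
Remove from A any elements in B
A \ B = {16}

A \ B = {16}


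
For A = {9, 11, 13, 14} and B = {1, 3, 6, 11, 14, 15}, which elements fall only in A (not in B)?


A = {9, 11, 13, 14}
B = {1, 3, 6, 11, 14, 15}
Region: only in A (not in B)
Elements: {9, 13}

Elements only in A (not in B): {9, 13}


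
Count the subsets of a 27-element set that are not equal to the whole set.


Total subsets = 2^n = 2^27 = 134217728
Proper subsets exclude the set itself: 2^n - 1
= 134217728 - 1
= 134217727

Number of proper subsets = 134217727


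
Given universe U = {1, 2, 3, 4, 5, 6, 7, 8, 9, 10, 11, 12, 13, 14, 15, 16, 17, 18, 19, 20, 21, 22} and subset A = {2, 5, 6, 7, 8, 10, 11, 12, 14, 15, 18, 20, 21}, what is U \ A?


Aᶜ = U \ A = elements in U but not in A
U = {1, 2, 3, 4, 5, 6, 7, 8, 9, 10, 11, 12, 13, 14, 15, 16, 17, 18, 19, 20, 21, 22}
A = {2, 5, 6, 7, 8, 10, 11, 12, 14, 15, 18, 20, 21}
Aᶜ = {1, 3, 4, 9, 13, 16, 17, 19, 22}

Aᶜ = {1, 3, 4, 9, 13, 16, 17, 19, 22}


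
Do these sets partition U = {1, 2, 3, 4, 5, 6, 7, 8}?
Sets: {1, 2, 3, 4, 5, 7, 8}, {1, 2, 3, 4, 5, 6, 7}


A partition requires: (1) non-empty parts, (2) pairwise disjoint, (3) union = U
Parts: {1, 2, 3, 4, 5, 7, 8}, {1, 2, 3, 4, 5, 6, 7}
Union of parts: {1, 2, 3, 4, 5, 6, 7, 8}
U = {1, 2, 3, 4, 5, 6, 7, 8}
All non-empty? True
Pairwise disjoint? False
Covers U? True

No, not a valid partition


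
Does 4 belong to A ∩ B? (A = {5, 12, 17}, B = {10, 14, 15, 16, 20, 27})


A = {5, 12, 17}, B = {10, 14, 15, 16, 20, 27}
A ∩ B = elements in both A and B
A ∩ B = ∅
Checking if 4 ∈ A ∩ B
4 is not in A ∩ B → False

4 ∉ A ∩ B


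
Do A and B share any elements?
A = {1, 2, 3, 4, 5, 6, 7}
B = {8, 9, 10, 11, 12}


Disjoint means A ∩ B = ∅.
A ∩ B = ∅
A ∩ B = ∅, so A and B are disjoint.

No — A and B share no elements (A ∩ B = ∅), so they are disjoint


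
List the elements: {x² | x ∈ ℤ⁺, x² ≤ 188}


Checking each candidate:
Condition: positive perfect squares ≤ 188
Result = {1, 4, 9, 16, 25, 36, 49, 64, 81, 100, 121, 144, 169}

{1, 4, 9, 16, 25, 36, 49, 64, 81, 100, 121, 144, 169}


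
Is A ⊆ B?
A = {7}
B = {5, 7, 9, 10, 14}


A ⊆ B means every element of A is in B.
All elements of A are in B.
So A ⊆ B.

Yes, A ⊆ B


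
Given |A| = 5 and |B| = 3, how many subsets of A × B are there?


A relation from A to B is any subset of A × B.
|A × B| = 5 × 3 = 15
# relations = 2^|A × B| = 2^15 = 32768

Number of relations = 32768


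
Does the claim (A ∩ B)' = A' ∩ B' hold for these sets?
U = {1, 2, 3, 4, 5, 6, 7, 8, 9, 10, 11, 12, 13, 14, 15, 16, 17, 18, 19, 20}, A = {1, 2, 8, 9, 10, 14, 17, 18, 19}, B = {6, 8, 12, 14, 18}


LHS: A ∩ B = {8, 14, 18}
(A ∩ B)' = U \ (A ∩ B) = {1, 2, 3, 4, 5, 6, 7, 9, 10, 11, 12, 13, 15, 16, 17, 19, 20}
A' = {3, 4, 5, 6, 7, 11, 12, 13, 15, 16, 20}, B' = {1, 2, 3, 4, 5, 7, 9, 10, 11, 13, 15, 16, 17, 19, 20}
Claimed RHS: A' ∩ B' = {3, 4, 5, 7, 11, 13, 15, 16, 20}
Identity is INVALID: LHS = {1, 2, 3, 4, 5, 6, 7, 9, 10, 11, 12, 13, 15, 16, 17, 19, 20} but the RHS claimed here equals {3, 4, 5, 7, 11, 13, 15, 16, 20}. The correct form is (A ∩ B)' = A' ∪ B'.

Identity is invalid: (A ∩ B)' = {1, 2, 3, 4, 5, 6, 7, 9, 10, 11, 12, 13, 15, 16, 17, 19, 20} but A' ∩ B' = {3, 4, 5, 7, 11, 13, 15, 16, 20}. The correct De Morgan law is (A ∩ B)' = A' ∪ B'.


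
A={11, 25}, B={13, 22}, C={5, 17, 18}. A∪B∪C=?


A ∪ B = {11, 13, 22, 25}
(A ∪ B) ∪ C = {5, 11, 13, 17, 18, 22, 25}

A ∪ B ∪ C = {5, 11, 13, 17, 18, 22, 25}


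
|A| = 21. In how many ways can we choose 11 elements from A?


C(n,k) = n! / (k!(n-k)!)
C(21,11) = 21! / (11!10!)
= 352716

C(21,11) = 352716


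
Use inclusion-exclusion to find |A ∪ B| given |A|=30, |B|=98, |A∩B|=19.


|A ∪ B| = |A| + |B| - |A ∩ B|
= 30 + 98 - 19
= 109

|A ∪ B| = 109


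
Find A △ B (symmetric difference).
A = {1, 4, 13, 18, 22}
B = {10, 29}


A △ B = (A \ B) ∪ (B \ A) = elements in exactly one of A or B
A \ B = {1, 4, 13, 18, 22}
B \ A = {10, 29}
A △ B = {1, 4, 10, 13, 18, 22, 29}

A △ B = {1, 4, 10, 13, 18, 22, 29}


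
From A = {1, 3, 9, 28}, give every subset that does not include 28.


A subset of A that omits 28 is a subset of A \ {28}, so there are 2^(n-1) = 2^3 = 8 of them.
Subsets excluding 28: ∅, {1}, {3}, {9}, {1, 3}, {1, 9}, {3, 9}, {1, 3, 9}

Subsets excluding 28 (8 total): ∅, {1}, {3}, {9}, {1, 3}, {1, 9}, {3, 9}, {1, 3, 9}


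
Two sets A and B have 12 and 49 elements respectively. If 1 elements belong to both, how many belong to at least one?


|A ∪ B| = |A| + |B| - |A ∩ B|
= 12 + 49 - 1
= 60

|A ∪ B| = 60


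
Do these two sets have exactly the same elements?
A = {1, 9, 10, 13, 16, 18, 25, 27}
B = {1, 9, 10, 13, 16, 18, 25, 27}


Two sets are equal iff they have exactly the same elements.
A = {1, 9, 10, 13, 16, 18, 25, 27}
B = {1, 9, 10, 13, 16, 18, 25, 27}
Same elements → A = B

Yes, A = B


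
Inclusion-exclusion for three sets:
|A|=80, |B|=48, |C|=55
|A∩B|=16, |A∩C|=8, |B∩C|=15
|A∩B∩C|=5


|A∪B∪C| = |A|+|B|+|C| - |A∩B|-|A∩C|-|B∩C| + |A∩B∩C|
= 80+48+55 - 16-8-15 + 5
= 183 - 39 + 5
= 149

|A ∪ B ∪ C| = 149


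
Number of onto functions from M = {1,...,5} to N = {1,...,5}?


n = |M| = 5, k = |N| = 5. Surjections via inclusion-exclusion:
S(n,k) = Σ(-1)^i × C(k,i) × (k-i)^n, i=0 to k
i=0: (-1)^0×C(5,0)×5^5 = 3125
i=1: (-1)^1×C(5,1)×4^5 = -5120
i=2: (-1)^2×C(5,2)×3^5 = 2430
i=3: (-1)^3×C(5,3)×2^5 = -320
i=4: (-1)^4×C(5,4)×1^5 = 5
i=5: (-1)^5×C(5,5)×0^5 = 0
Total = 120

Number of surjections = 120


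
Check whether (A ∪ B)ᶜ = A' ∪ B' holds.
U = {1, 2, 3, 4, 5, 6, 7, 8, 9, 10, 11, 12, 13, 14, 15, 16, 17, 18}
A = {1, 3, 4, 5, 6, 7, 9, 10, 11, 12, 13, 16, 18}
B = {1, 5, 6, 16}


LHS: A ∪ B = {1, 3, 4, 5, 6, 7, 9, 10, 11, 12, 13, 16, 18}
(A ∪ B)' = U \ (A ∪ B) = {2, 8, 14, 15, 17}
A' = {2, 8, 14, 15, 17}, B' = {2, 3, 4, 7, 8, 9, 10, 11, 12, 13, 14, 15, 17, 18}
Claimed RHS: A' ∪ B' = {2, 3, 4, 7, 8, 9, 10, 11, 12, 13, 14, 15, 17, 18}
Identity is INVALID: LHS = {2, 8, 14, 15, 17} but the RHS claimed here equals {2, 3, 4, 7, 8, 9, 10, 11, 12, 13, 14, 15, 17, 18}. The correct form is (A ∪ B)' = A' ∩ B'.

Identity is invalid: (A ∪ B)' = {2, 8, 14, 15, 17} but A' ∪ B' = {2, 3, 4, 7, 8, 9, 10, 11, 12, 13, 14, 15, 17, 18}. The correct De Morgan law is (A ∪ B)' = A' ∩ B'.


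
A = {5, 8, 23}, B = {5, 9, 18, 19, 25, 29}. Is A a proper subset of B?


A ⊂ B requires: A ⊆ B AND A ≠ B.
A ⊆ B? No
A ⊄ B, so A is not a proper subset.

No, A is not a proper subset of B


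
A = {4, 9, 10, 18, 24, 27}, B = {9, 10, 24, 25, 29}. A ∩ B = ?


A ∩ B = elements in both A and B
A = {4, 9, 10, 18, 24, 27}
B = {9, 10, 24, 25, 29}
A ∩ B = {9, 10, 24}

A ∩ B = {9, 10, 24}


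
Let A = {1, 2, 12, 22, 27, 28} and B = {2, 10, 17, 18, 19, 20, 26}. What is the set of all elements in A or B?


A ∪ B = all elements in A or B (or both)
A = {1, 2, 12, 22, 27, 28}
B = {2, 10, 17, 18, 19, 20, 26}
A ∪ B = {1, 2, 10, 12, 17, 18, 19, 20, 22, 26, 27, 28}

A ∪ B = {1, 2, 10, 12, 17, 18, 19, 20, 22, 26, 27, 28}


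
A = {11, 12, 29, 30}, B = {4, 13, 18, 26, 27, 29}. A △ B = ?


A △ B = (A \ B) ∪ (B \ A) = elements in exactly one of A or B
A \ B = {11, 12, 30}
B \ A = {4, 13, 18, 26, 27}
A △ B = {4, 11, 12, 13, 18, 26, 27, 30}

A △ B = {4, 11, 12, 13, 18, 26, 27, 30}


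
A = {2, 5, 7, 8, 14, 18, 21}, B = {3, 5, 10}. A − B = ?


A \ B = elements in A but not in B
A = {2, 5, 7, 8, 14, 18, 21}
B = {3, 5, 10}
Remove from A any elements in B
A \ B = {2, 7, 8, 14, 18, 21}

A \ B = {2, 7, 8, 14, 18, 21}


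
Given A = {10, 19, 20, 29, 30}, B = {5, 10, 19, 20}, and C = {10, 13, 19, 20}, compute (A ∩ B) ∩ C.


A ∩ B = {10, 19, 20}
(A ∩ B) ∩ C = {10, 19, 20}

A ∩ B ∩ C = {10, 19, 20}


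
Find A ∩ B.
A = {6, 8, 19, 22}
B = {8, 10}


A ∩ B = elements in both A and B
A = {6, 8, 19, 22}
B = {8, 10}
A ∩ B = {8}

A ∩ B = {8}


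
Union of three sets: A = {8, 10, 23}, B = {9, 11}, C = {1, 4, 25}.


A ∪ B = {8, 9, 10, 11, 23}
(A ∪ B) ∪ C = {1, 4, 8, 9, 10, 11, 23, 25}

A ∪ B ∪ C = {1, 4, 8, 9, 10, 11, 23, 25}


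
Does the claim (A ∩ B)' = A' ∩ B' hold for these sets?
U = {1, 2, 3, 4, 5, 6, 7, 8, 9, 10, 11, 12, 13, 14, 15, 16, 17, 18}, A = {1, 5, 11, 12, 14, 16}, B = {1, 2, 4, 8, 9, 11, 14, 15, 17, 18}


LHS: A ∩ B = {1, 11, 14}
(A ∩ B)' = U \ (A ∩ B) = {2, 3, 4, 5, 6, 7, 8, 9, 10, 12, 13, 15, 16, 17, 18}
A' = {2, 3, 4, 6, 7, 8, 9, 10, 13, 15, 17, 18}, B' = {3, 5, 6, 7, 10, 12, 13, 16}
Claimed RHS: A' ∩ B' = {3, 6, 7, 10, 13}
Identity is INVALID: LHS = {2, 3, 4, 5, 6, 7, 8, 9, 10, 12, 13, 15, 16, 17, 18} but the RHS claimed here equals {3, 6, 7, 10, 13}. The correct form is (A ∩ B)' = A' ∪ B'.

Identity is invalid: (A ∩ B)' = {2, 3, 4, 5, 6, 7, 8, 9, 10, 12, 13, 15, 16, 17, 18} but A' ∩ B' = {3, 6, 7, 10, 13}. The correct De Morgan law is (A ∩ B)' = A' ∪ B'.


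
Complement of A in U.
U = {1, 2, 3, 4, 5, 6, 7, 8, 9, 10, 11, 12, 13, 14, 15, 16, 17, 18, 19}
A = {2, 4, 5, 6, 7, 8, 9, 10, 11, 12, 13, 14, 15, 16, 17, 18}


Aᶜ = U \ A = elements in U but not in A
U = {1, 2, 3, 4, 5, 6, 7, 8, 9, 10, 11, 12, 13, 14, 15, 16, 17, 18, 19}
A = {2, 4, 5, 6, 7, 8, 9, 10, 11, 12, 13, 14, 15, 16, 17, 18}
Aᶜ = {1, 3, 19}

Aᶜ = {1, 3, 19}


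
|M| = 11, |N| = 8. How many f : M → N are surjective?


n = |M| = 11, k = |N| = 8. Surjections via inclusion-exclusion:
S(n,k) = Σ(-1)^i × C(k,i) × (k-i)^n, i=0 to k
i=0: (-1)^0×C(8,0)×8^11 = 8589934592
i=1: (-1)^1×C(8,1)×7^11 = -15818613944
i=2: (-1)^2×C(8,2)×6^11 = 10158317568
i=3: (-1)^3×C(8,3)×5^11 = -2734375000
i=4: (-1)^4×C(8,4)×4^11 = 293601280
i=5: (-1)^5×C(8,5)×3^11 = -9920232
i=6: (-1)^6×C(8,6)×2^11 = 57344
i=7: (-1)^7×C(8,7)×1^11 = -8
i=8: (-1)^8×C(8,8)×0^11 = 0
Total = 479001600

Number of surjections = 479001600


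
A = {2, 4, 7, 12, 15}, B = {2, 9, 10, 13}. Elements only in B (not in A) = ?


A = {2, 4, 7, 12, 15}
B = {2, 9, 10, 13}
Region: only in B (not in A)
Elements: {9, 10, 13}

Elements only in B (not in A): {9, 10, 13}


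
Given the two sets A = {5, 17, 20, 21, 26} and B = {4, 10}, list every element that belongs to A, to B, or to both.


A ∪ B = all elements in A or B (or both)
A = {5, 17, 20, 21, 26}
B = {4, 10}
A ∪ B = {4, 5, 10, 17, 20, 21, 26}

A ∪ B = {4, 5, 10, 17, 20, 21, 26}


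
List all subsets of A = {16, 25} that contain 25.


A subset of A contains 25 iff the remaining 1 elements form any subset of A \ {25}.
Count: 2^(n-1) = 2^1 = 2
Subsets containing 25: {25}, {16, 25}

Subsets containing 25 (2 total): {25}, {16, 25}


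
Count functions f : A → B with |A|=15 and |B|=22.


Each of |A| = 15 inputs maps to any of |B| = 22 outputs.
# functions = |B|^|A| = 22^15
= 136880068015412051968

Number of functions = 136880068015412051968


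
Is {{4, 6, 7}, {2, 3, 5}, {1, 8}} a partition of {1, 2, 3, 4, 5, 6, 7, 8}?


A partition requires: (1) non-empty parts, (2) pairwise disjoint, (3) union = U
Parts: {4, 6, 7}, {2, 3, 5}, {1, 8}
Union of parts: {1, 2, 3, 4, 5, 6, 7, 8}
U = {1, 2, 3, 4, 5, 6, 7, 8}
All non-empty? True
Pairwise disjoint? True
Covers U? True

Yes, valid partition


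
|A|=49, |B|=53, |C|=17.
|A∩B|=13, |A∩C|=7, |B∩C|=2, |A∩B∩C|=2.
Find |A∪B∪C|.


|A∪B∪C| = |A|+|B|+|C| - |A∩B|-|A∩C|-|B∩C| + |A∩B∩C|
= 49+53+17 - 13-7-2 + 2
= 119 - 22 + 2
= 99

|A ∪ B ∪ C| = 99


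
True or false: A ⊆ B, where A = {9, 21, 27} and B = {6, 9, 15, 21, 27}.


A ⊆ B means every element of A is in B.
All elements of A are in B.
So A ⊆ B.

Yes, A ⊆ B


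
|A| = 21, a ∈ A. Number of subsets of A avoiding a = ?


Subsets of A avoiding a are subsets of A \ {a}, which has 20 elements.
Count = 2^(n-1) = 2^20
= 1048576

Number of subsets avoiding a = 1048576


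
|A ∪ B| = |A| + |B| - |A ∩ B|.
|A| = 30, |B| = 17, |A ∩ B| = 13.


|A ∪ B| = |A| + |B| - |A ∩ B|
= 30 + 17 - 13
= 34

|A ∪ B| = 34


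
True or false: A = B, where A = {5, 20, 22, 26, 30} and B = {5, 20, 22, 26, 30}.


Two sets are equal iff they have exactly the same elements.
A = {5, 20, 22, 26, 30}
B = {5, 20, 22, 26, 30}
Same elements → A = B

Yes, A = B


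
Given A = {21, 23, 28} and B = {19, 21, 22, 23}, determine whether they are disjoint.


Disjoint means A ∩ B = ∅.
A ∩ B = {21, 23}
A ∩ B ≠ ∅, so A and B are NOT disjoint.

No, A and B are not disjoint (A ∩ B = {21, 23})


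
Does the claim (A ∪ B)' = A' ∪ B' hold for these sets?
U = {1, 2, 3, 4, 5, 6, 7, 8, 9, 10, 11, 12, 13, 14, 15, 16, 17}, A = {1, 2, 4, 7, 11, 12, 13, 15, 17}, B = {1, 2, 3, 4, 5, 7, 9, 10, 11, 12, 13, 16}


LHS: A ∪ B = {1, 2, 3, 4, 5, 7, 9, 10, 11, 12, 13, 15, 16, 17}
(A ∪ B)' = U \ (A ∪ B) = {6, 8, 14}
A' = {3, 5, 6, 8, 9, 10, 14, 16}, B' = {6, 8, 14, 15, 17}
Claimed RHS: A' ∪ B' = {3, 5, 6, 8, 9, 10, 14, 15, 16, 17}
Identity is INVALID: LHS = {6, 8, 14} but the RHS claimed here equals {3, 5, 6, 8, 9, 10, 14, 15, 16, 17}. The correct form is (A ∪ B)' = A' ∩ B'.

Identity is invalid: (A ∪ B)' = {6, 8, 14} but A' ∪ B' = {3, 5, 6, 8, 9, 10, 14, 15, 16, 17}. The correct De Morgan law is (A ∪ B)' = A' ∩ B'.


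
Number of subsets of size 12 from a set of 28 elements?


C(n,k) = n! / (k!(n-k)!)
C(28,12) = 28! / (12!16!)
= 30421755

C(28,12) = 30421755


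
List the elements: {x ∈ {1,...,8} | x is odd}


Checking each candidate:
Condition: odd numbers in {1,...,8}
Result = {1, 3, 5, 7}

{1, 3, 5, 7}


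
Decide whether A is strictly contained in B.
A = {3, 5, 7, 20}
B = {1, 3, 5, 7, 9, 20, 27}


A ⊂ B requires: A ⊆ B AND A ≠ B.
A ⊆ B? Yes
A = B? No
A ⊂ B: Yes (A is a proper subset of B)

Yes, A ⊂ B


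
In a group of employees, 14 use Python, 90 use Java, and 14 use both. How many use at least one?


|A ∪ B| = |A| + |B| - |A ∩ B|
= 14 + 90 - 14
= 90

|A ∪ B| = 90


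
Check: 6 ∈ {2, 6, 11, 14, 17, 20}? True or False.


A = {2, 6, 11, 14, 17, 20}
Checking if 6 is in A
6 is in A → True

6 ∈ A


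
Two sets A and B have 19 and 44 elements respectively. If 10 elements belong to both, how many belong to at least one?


|A ∪ B| = |A| + |B| - |A ∩ B|
= 19 + 44 - 10
= 53

|A ∪ B| = 53


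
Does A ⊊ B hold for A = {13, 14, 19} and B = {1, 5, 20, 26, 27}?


A ⊂ B requires: A ⊆ B AND A ≠ B.
A ⊆ B? No
A ⊄ B, so A is not a proper subset.

No, A is not a proper subset of B


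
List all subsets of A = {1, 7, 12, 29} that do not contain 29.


A subset of A that omits 29 is a subset of A \ {29}, so there are 2^(n-1) = 2^3 = 8 of them.
Subsets excluding 29: ∅, {1}, {7}, {12}, {1, 7}, {1, 12}, {7, 12}, {1, 7, 12}

Subsets excluding 29 (8 total): ∅, {1}, {7}, {12}, {1, 7}, {1, 12}, {7, 12}, {1, 7, 12}


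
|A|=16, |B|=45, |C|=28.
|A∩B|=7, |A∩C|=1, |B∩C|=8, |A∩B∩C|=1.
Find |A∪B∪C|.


|A∪B∪C| = |A|+|B|+|C| - |A∩B|-|A∩C|-|B∩C| + |A∩B∩C|
= 16+45+28 - 7-1-8 + 1
= 89 - 16 + 1
= 74

|A ∪ B ∪ C| = 74


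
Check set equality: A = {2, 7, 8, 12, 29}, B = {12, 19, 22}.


Two sets are equal iff they have exactly the same elements.
A = {2, 7, 8, 12, 29}
B = {12, 19, 22}
Differences: {2, 7, 8, 19, 22, 29}
A ≠ B

No, A ≠ B


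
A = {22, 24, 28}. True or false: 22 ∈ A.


A = {22, 24, 28}
Checking if 22 is in A
22 is in A → True

22 ∈ A


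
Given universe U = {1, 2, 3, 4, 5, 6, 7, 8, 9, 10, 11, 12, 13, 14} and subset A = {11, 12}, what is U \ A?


Aᶜ = U \ A = elements in U but not in A
U = {1, 2, 3, 4, 5, 6, 7, 8, 9, 10, 11, 12, 13, 14}
A = {11, 12}
Aᶜ = {1, 2, 3, 4, 5, 6, 7, 8, 9, 10, 13, 14}

Aᶜ = {1, 2, 3, 4, 5, 6, 7, 8, 9, 10, 13, 14}


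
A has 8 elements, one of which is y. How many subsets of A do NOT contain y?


Subsets of A avoiding y are subsets of A \ {y}, which has 7 elements.
Count = 2^(n-1) = 2^7
= 128

Number of subsets avoiding y = 128


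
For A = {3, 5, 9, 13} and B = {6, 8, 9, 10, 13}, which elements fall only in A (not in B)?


A = {3, 5, 9, 13}
B = {6, 8, 9, 10, 13}
Region: only in A (not in B)
Elements: {3, 5}

Elements only in A (not in B): {3, 5}


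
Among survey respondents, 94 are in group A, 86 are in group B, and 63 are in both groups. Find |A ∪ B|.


|A ∪ B| = |A| + |B| - |A ∩ B|
= 94 + 86 - 63
= 117

|A ∪ B| = 117


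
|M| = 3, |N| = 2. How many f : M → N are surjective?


n = |M| = 3, k = |N| = 2. Surjections via inclusion-exclusion:
S(n,k) = Σ(-1)^i × C(k,i) × (k-i)^n, i=0 to k
i=0: (-1)^0×C(2,0)×2^3 = 8
i=1: (-1)^1×C(2,1)×1^3 = -2
i=2: (-1)^2×C(2,2)×0^3 = 0
Total = 6

Number of surjections = 6


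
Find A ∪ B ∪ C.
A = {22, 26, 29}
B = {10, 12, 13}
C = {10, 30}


A ∪ B = {10, 12, 13, 22, 26, 29}
(A ∪ B) ∪ C = {10, 12, 13, 22, 26, 29, 30}

A ∪ B ∪ C = {10, 12, 13, 22, 26, 29, 30}


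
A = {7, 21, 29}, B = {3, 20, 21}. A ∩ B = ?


A ∩ B = elements in both A and B
A = {7, 21, 29}
B = {3, 20, 21}
A ∩ B = {21}

A ∩ B = {21}


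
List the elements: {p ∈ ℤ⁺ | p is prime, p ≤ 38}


Checking each candidate:
Condition: primes ≤ 38
Result = {2, 3, 5, 7, 11, 13, 17, 19, 23, 29, 31, 37}

{2, 3, 5, 7, 11, 13, 17, 19, 23, 29, 31, 37}


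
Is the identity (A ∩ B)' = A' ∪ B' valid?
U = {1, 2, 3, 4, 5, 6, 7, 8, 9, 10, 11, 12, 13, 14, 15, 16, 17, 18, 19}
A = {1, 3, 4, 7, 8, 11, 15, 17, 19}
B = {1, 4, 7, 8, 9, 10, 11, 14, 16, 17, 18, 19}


LHS: A ∩ B = {1, 4, 7, 8, 11, 17, 19}
(A ∩ B)' = U \ (A ∩ B) = {2, 3, 5, 6, 9, 10, 12, 13, 14, 15, 16, 18}
A' = {2, 5, 6, 9, 10, 12, 13, 14, 16, 18}, B' = {2, 3, 5, 6, 12, 13, 15}
Claimed RHS: A' ∪ B' = {2, 3, 5, 6, 9, 10, 12, 13, 14, 15, 16, 18}
Identity is VALID: LHS = RHS = {2, 3, 5, 6, 9, 10, 12, 13, 14, 15, 16, 18} ✓

Identity is valid. (A ∩ B)' = A' ∪ B' = {2, 3, 5, 6, 9, 10, 12, 13, 14, 15, 16, 18}


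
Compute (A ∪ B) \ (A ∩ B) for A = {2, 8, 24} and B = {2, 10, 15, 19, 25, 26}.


A △ B = (A \ B) ∪ (B \ A) = elements in exactly one of A or B
A \ B = {8, 24}
B \ A = {10, 15, 19, 25, 26}
A △ B = {8, 10, 15, 19, 24, 25, 26}

A △ B = {8, 10, 15, 19, 24, 25, 26}


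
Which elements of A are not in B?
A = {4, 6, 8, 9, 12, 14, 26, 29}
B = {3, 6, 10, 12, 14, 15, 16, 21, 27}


A \ B = elements in A but not in B
A = {4, 6, 8, 9, 12, 14, 26, 29}
B = {3, 6, 10, 12, 14, 15, 16, 21, 27}
Remove from A any elements in B
A \ B = {4, 8, 9, 26, 29}

A \ B = {4, 8, 9, 26, 29}


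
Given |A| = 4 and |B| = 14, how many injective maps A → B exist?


An injection sends each of |A| = 4 inputs to a distinct output in B.
# injections = |B|·(|B|-1)·…·(|B|-|A|+1) = 14! / (14 - 4)!
= 14 × 13 × 12 × 11
= 24024

Number of injections = 24024


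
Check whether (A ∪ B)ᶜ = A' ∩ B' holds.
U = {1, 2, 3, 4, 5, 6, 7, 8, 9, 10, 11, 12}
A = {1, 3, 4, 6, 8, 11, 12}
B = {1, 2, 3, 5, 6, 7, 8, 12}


LHS: A ∪ B = {1, 2, 3, 4, 5, 6, 7, 8, 11, 12}
(A ∪ B)' = U \ (A ∪ B) = {9, 10}
A' = {2, 5, 7, 9, 10}, B' = {4, 9, 10, 11}
Claimed RHS: A' ∩ B' = {9, 10}
Identity is VALID: LHS = RHS = {9, 10} ✓

Identity is valid. (A ∪ B)' = A' ∩ B' = {9, 10}


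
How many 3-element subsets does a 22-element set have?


C(n,k) = n! / (k!(n-k)!)
C(22,3) = 22! / (3!19!)
= 1540

C(22,3) = 1540


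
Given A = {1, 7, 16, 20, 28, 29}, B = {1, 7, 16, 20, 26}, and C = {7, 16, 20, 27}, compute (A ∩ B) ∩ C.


A ∩ B = {1, 7, 16, 20}
(A ∩ B) ∩ C = {7, 16, 20}

A ∩ B ∩ C = {7, 16, 20}


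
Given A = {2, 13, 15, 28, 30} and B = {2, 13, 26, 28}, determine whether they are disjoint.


Disjoint means A ∩ B = ∅.
A ∩ B = {2, 13, 28}
A ∩ B ≠ ∅, so A and B are NOT disjoint.

No, A and B are not disjoint (A ∩ B = {2, 13, 28})


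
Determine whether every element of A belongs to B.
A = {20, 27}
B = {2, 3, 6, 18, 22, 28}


A ⊆ B means every element of A is in B.
Elements in A not in B: {20, 27}
So A ⊄ B.

No, A ⊄ B


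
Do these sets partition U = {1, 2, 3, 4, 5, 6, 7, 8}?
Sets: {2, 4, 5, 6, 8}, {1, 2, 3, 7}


A partition requires: (1) non-empty parts, (2) pairwise disjoint, (3) union = U
Parts: {2, 4, 5, 6, 8}, {1, 2, 3, 7}
Union of parts: {1, 2, 3, 4, 5, 6, 7, 8}
U = {1, 2, 3, 4, 5, 6, 7, 8}
All non-empty? True
Pairwise disjoint? False
Covers U? True

No, not a valid partition


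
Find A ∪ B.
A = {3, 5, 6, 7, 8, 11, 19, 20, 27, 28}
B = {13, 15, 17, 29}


A ∪ B = all elements in A or B (or both)
A = {3, 5, 6, 7, 8, 11, 19, 20, 27, 28}
B = {13, 15, 17, 29}
A ∪ B = {3, 5, 6, 7, 8, 11, 13, 15, 17, 19, 20, 27, 28, 29}

A ∪ B = {3, 5, 6, 7, 8, 11, 13, 15, 17, 19, 20, 27, 28, 29}


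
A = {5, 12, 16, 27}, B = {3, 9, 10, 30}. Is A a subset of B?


A ⊆ B means every element of A is in B.
Elements in A not in B: {5, 12, 16, 27}
So A ⊄ B.

No, A ⊄ B


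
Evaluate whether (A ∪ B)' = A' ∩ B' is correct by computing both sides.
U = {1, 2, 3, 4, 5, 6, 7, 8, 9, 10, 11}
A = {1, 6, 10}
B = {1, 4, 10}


LHS: A ∪ B = {1, 4, 6, 10}
(A ∪ B)' = U \ (A ∪ B) = {2, 3, 5, 7, 8, 9, 11}
A' = {2, 3, 4, 5, 7, 8, 9, 11}, B' = {2, 3, 5, 6, 7, 8, 9, 11}
Claimed RHS: A' ∩ B' = {2, 3, 5, 7, 8, 9, 11}
Identity is VALID: LHS = RHS = {2, 3, 5, 7, 8, 9, 11} ✓

Identity is valid. (A ∪ B)' = A' ∩ B' = {2, 3, 5, 7, 8, 9, 11}


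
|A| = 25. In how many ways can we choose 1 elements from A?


C(n,k) = n! / (k!(n-k)!)
C(25,1) = 25! / (1!24!)
= 25

C(25,1) = 25


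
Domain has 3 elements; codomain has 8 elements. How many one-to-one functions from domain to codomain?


An injection sends each of |A| = 3 inputs to a distinct output in B.
# injections = |B|·(|B|-1)·…·(|B|-|A|+1) = 8! / (8 - 3)!
= 8 × 7 × 6
= 336

Number of injections = 336


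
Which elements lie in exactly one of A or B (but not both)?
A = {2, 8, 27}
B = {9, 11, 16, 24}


A △ B = (A \ B) ∪ (B \ A) = elements in exactly one of A or B
A \ B = {2, 8, 27}
B \ A = {9, 11, 16, 24}
A △ B = {2, 8, 9, 11, 16, 24, 27}

A △ B = {2, 8, 9, 11, 16, 24, 27}


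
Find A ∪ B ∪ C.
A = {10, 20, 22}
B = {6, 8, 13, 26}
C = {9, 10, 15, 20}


A ∪ B = {6, 8, 10, 13, 20, 22, 26}
(A ∪ B) ∪ C = {6, 8, 9, 10, 13, 15, 20, 22, 26}

A ∪ B ∪ C = {6, 8, 9, 10, 13, 15, 20, 22, 26}


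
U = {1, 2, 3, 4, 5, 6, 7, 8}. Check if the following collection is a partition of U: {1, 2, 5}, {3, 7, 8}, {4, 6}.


A partition requires: (1) non-empty parts, (2) pairwise disjoint, (3) union = U
Parts: {1, 2, 5}, {3, 7, 8}, {4, 6}
Union of parts: {1, 2, 3, 4, 5, 6, 7, 8}
U = {1, 2, 3, 4, 5, 6, 7, 8}
All non-empty? True
Pairwise disjoint? True
Covers U? True

Yes, valid partition


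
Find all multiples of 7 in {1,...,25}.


Checking each candidate:
Condition: multiples of 7 in {1,...,25}
Result = {7, 14, 21}

{7, 14, 21}


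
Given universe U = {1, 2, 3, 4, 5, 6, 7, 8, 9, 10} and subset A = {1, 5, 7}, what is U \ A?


Aᶜ = U \ A = elements in U but not in A
U = {1, 2, 3, 4, 5, 6, 7, 8, 9, 10}
A = {1, 5, 7}
Aᶜ = {2, 3, 4, 6, 8, 9, 10}

Aᶜ = {2, 3, 4, 6, 8, 9, 10}


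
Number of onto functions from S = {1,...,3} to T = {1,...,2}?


n = |S| = 3, k = |T| = 2. Surjections via inclusion-exclusion:
S(n,k) = Σ(-1)^i × C(k,i) × (k-i)^n, i=0 to k
i=0: (-1)^0×C(2,0)×2^3 = 8
i=1: (-1)^1×C(2,1)×1^3 = -2
i=2: (-1)^2×C(2,2)×0^3 = 0
Total = 6

Number of surjections = 6


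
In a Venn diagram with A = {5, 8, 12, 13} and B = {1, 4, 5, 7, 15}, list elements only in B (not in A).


A = {5, 8, 12, 13}
B = {1, 4, 5, 7, 15}
Region: only in B (not in A)
Elements: {1, 4, 7, 15}

Elements only in B (not in A): {1, 4, 7, 15}


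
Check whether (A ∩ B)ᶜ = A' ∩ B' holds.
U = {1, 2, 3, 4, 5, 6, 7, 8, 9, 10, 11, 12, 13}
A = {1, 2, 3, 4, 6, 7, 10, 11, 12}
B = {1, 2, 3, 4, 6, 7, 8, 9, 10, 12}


LHS: A ∩ B = {1, 2, 3, 4, 6, 7, 10, 12}
(A ∩ B)' = U \ (A ∩ B) = {5, 8, 9, 11, 13}
A' = {5, 8, 9, 13}, B' = {5, 11, 13}
Claimed RHS: A' ∩ B' = {5, 13}
Identity is INVALID: LHS = {5, 8, 9, 11, 13} but the RHS claimed here equals {5, 13}. The correct form is (A ∩ B)' = A' ∪ B'.

Identity is invalid: (A ∩ B)' = {5, 8, 9, 11, 13} but A' ∩ B' = {5, 13}. The correct De Morgan law is (A ∩ B)' = A' ∪ B'.


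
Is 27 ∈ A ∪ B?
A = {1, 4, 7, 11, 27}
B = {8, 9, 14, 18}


A = {1, 4, 7, 11, 27}, B = {8, 9, 14, 18}
A ∪ B = all elements in A or B
A ∪ B = {1, 4, 7, 8, 9, 11, 14, 18, 27}
Checking if 27 ∈ A ∪ B
27 is in A ∪ B → True

27 ∈ A ∪ B


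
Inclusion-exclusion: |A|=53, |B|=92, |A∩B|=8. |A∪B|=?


|A ∪ B| = |A| + |B| - |A ∩ B|
= 53 + 92 - 8
= 137

|A ∪ B| = 137


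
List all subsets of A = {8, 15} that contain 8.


A subset of A contains 8 iff the remaining 1 elements form any subset of A \ {8}.
Count: 2^(n-1) = 2^1 = 2
Subsets containing 8: {8}, {8, 15}

Subsets containing 8 (2 total): {8}, {8, 15}


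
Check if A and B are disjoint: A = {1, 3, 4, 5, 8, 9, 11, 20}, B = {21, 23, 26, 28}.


Disjoint means A ∩ B = ∅.
A ∩ B = ∅
A ∩ B = ∅, so A and B are disjoint.

Yes, A and B are disjoint


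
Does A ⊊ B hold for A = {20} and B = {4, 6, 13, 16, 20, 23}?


A ⊂ B requires: A ⊆ B AND A ≠ B.
A ⊆ B? Yes
A = B? No
A ⊂ B: Yes (A is a proper subset of B)

Yes, A ⊂ B


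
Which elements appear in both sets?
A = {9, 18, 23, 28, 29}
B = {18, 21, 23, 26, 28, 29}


A ∩ B = elements in both A and B
A = {9, 18, 23, 28, 29}
B = {18, 21, 23, 26, 28, 29}
A ∩ B = {18, 23, 28, 29}

A ∩ B = {18, 23, 28, 29}


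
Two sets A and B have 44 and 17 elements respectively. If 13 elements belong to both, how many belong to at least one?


|A ∪ B| = |A| + |B| - |A ∩ B|
= 44 + 17 - 13
= 48

|A ∪ B| = 48


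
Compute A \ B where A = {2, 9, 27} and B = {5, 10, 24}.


A \ B = elements in A but not in B
A = {2, 9, 27}
B = {5, 10, 24}
Remove from A any elements in B
A \ B = {2, 9, 27}

A \ B = {2, 9, 27}


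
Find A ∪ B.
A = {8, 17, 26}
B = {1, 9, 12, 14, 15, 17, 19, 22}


A ∪ B = all elements in A or B (or both)
A = {8, 17, 26}
B = {1, 9, 12, 14, 15, 17, 19, 22}
A ∪ B = {1, 8, 9, 12, 14, 15, 17, 19, 22, 26}

A ∪ B = {1, 8, 9, 12, 14, 15, 17, 19, 22, 26}


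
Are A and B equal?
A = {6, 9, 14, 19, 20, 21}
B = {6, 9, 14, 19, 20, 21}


Two sets are equal iff they have exactly the same elements.
A = {6, 9, 14, 19, 20, 21}
B = {6, 9, 14, 19, 20, 21}
Same elements → A = B

Yes, A = B


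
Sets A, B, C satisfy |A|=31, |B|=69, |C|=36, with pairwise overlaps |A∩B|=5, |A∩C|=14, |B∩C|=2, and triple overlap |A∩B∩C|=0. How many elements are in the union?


|A∪B∪C| = |A|+|B|+|C| - |A∩B|-|A∩C|-|B∩C| + |A∩B∩C|
= 31+69+36 - 5-14-2 + 0
= 136 - 21 + 0
= 115

|A ∪ B ∪ C| = 115


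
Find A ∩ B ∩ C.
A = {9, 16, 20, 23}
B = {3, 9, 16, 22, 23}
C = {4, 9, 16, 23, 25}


A ∩ B = {9, 16, 23}
(A ∩ B) ∩ C = {9, 16, 23}

A ∩ B ∩ C = {9, 16, 23}


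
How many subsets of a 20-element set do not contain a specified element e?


Subsets of A avoiding e are subsets of A \ {e}, which has 19 elements.
Count = 2^(n-1) = 2^19
= 524288

Number of subsets avoiding e = 524288


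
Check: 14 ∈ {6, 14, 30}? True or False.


A = {6, 14, 30}
Checking if 14 is in A
14 is in A → True

14 ∈ A


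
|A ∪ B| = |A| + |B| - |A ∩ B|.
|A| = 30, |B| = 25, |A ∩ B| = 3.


|A ∪ B| = |A| + |B| - |A ∩ B|
= 30 + 25 - 3
= 52

|A ∪ B| = 52


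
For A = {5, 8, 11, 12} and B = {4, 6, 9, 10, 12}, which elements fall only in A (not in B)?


A = {5, 8, 11, 12}
B = {4, 6, 9, 10, 12}
Region: only in A (not in B)
Elements: {5, 8, 11}

Elements only in A (not in B): {5, 8, 11}


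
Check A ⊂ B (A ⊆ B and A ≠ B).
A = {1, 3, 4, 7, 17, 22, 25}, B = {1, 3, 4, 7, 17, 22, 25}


A ⊂ B requires: A ⊆ B AND A ≠ B.
A ⊆ B? Yes
A = B? Yes
A = B, so A is not a PROPER subset.

No, A is not a proper subset of B


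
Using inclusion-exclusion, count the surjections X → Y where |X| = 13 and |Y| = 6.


n = |X| = 13, k = |Y| = 6. Surjections via inclusion-exclusion:
S(n,k) = Σ(-1)^i × C(k,i) × (k-i)^n, i=0 to k
i=0: (-1)^0×C(6,0)×6^13 = 13060694016
i=1: (-1)^1×C(6,1)×5^13 = -7324218750
i=2: (-1)^2×C(6,2)×4^13 = 1006632960
i=3: (-1)^3×C(6,3)×3^13 = -31886460
i=4: (-1)^4×C(6,4)×2^13 = 122880
i=5: (-1)^5×C(6,5)×1^13 = -6
i=6: (-1)^6×C(6,6)×0^13 = 0
Total = 6711344640

Number of surjections = 6711344640


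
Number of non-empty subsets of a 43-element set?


Total subsets = 2^n = 2^43 = 8796093022208
Non-empty subsets exclude the empty set: 2^n - 1
= 8796093022208 - 1
= 8796093022207

Number of non-empty subsets = 8796093022207


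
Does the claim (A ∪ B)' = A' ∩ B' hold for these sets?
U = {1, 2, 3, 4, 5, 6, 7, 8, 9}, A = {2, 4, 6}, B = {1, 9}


LHS: A ∪ B = {1, 2, 4, 6, 9}
(A ∪ B)' = U \ (A ∪ B) = {3, 5, 7, 8}
A' = {1, 3, 5, 7, 8, 9}, B' = {2, 3, 4, 5, 6, 7, 8}
Claimed RHS: A' ∩ B' = {3, 5, 7, 8}
Identity is VALID: LHS = RHS = {3, 5, 7, 8} ✓

Identity is valid. (A ∪ B)' = A' ∩ B' = {3, 5, 7, 8}


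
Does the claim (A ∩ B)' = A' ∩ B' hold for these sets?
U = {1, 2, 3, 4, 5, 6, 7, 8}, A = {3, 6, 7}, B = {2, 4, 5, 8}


LHS: A ∩ B = ∅
(A ∩ B)' = U \ (A ∩ B) = {1, 2, 3, 4, 5, 6, 7, 8}
A' = {1, 2, 4, 5, 8}, B' = {1, 3, 6, 7}
Claimed RHS: A' ∩ B' = {1}
Identity is INVALID: LHS = {1, 2, 3, 4, 5, 6, 7, 8} but the RHS claimed here equals {1}. The correct form is (A ∩ B)' = A' ∪ B'.

Identity is invalid: (A ∩ B)' = {1, 2, 3, 4, 5, 6, 7, 8} but A' ∩ B' = {1}. The correct De Morgan law is (A ∩ B)' = A' ∪ B'.


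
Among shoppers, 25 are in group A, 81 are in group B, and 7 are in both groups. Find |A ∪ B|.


|A ∪ B| = |A| + |B| - |A ∩ B|
= 25 + 81 - 7
= 99

|A ∪ B| = 99


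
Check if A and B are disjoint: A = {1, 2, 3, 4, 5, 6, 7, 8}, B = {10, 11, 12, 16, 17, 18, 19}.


Disjoint means A ∩ B = ∅.
A ∩ B = ∅
A ∩ B = ∅, so A and B are disjoint.

Yes, A and B are disjoint


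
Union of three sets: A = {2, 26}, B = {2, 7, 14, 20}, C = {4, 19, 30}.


A ∪ B = {2, 7, 14, 20, 26}
(A ∪ B) ∪ C = {2, 4, 7, 14, 19, 20, 26, 30}

A ∪ B ∪ C = {2, 4, 7, 14, 19, 20, 26, 30}


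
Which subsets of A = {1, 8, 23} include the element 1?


A subset of A contains 1 iff the remaining 2 elements form any subset of A \ {1}.
Count: 2^(n-1) = 2^2 = 4
Subsets containing 1: {1}, {1, 8}, {1, 23}, {1, 8, 23}

Subsets containing 1 (4 total): {1}, {1, 8}, {1, 23}, {1, 8, 23}


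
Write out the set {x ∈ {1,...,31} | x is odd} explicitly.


Checking each candidate:
Condition: odd numbers in {1,...,31}
Result = {1, 3, 5, 7, 9, 11, 13, 15, 17, 19, 21, 23, 25, 27, 29, 31}

{1, 3, 5, 7, 9, 11, 13, 15, 17, 19, 21, 23, 25, 27, 29, 31}


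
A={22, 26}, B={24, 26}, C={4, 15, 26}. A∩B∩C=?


A ∩ B = {26}
(A ∩ B) ∩ C = {26}

A ∩ B ∩ C = {26}


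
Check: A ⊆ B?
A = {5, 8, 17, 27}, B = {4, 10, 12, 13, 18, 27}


A ⊆ B means every element of A is in B.
Elements in A not in B: {5, 8, 17}
So A ⊄ B.

No, A ⊄ B


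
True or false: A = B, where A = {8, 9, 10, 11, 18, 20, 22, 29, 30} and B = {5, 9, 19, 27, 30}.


Two sets are equal iff they have exactly the same elements.
A = {8, 9, 10, 11, 18, 20, 22, 29, 30}
B = {5, 9, 19, 27, 30}
Differences: {5, 8, 10, 11, 18, 19, 20, 22, 27, 29}
A ≠ B

No, A ≠ B


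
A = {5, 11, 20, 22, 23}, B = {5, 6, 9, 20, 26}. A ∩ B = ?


A ∩ B = elements in both A and B
A = {5, 11, 20, 22, 23}
B = {5, 6, 9, 20, 26}
A ∩ B = {5, 20}

A ∩ B = {5, 20}


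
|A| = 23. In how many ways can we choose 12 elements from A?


C(n,k) = n! / (k!(n-k)!)
C(23,12) = 23! / (12!11!)
= 1352078

C(23,12) = 1352078


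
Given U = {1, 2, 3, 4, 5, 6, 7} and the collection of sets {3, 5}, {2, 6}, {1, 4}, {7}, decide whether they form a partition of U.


A partition requires: (1) non-empty parts, (2) pairwise disjoint, (3) union = U
Parts: {3, 5}, {2, 6}, {1, 4}, {7}
Union of parts: {1, 2, 3, 4, 5, 6, 7}
U = {1, 2, 3, 4, 5, 6, 7}
All non-empty? True
Pairwise disjoint? True
Covers U? True

Yes, valid partition


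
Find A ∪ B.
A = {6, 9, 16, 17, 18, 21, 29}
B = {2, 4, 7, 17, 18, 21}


A ∪ B = all elements in A or B (or both)
A = {6, 9, 16, 17, 18, 21, 29}
B = {2, 4, 7, 17, 18, 21}
A ∪ B = {2, 4, 6, 7, 9, 16, 17, 18, 21, 29}

A ∪ B = {2, 4, 6, 7, 9, 16, 17, 18, 21, 29}


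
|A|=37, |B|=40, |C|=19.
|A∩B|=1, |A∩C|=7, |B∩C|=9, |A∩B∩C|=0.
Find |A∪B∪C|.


|A∪B∪C| = |A|+|B|+|C| - |A∩B|-|A∩C|-|B∩C| + |A∩B∩C|
= 37+40+19 - 1-7-9 + 0
= 96 - 17 + 0
= 79

|A ∪ B ∪ C| = 79


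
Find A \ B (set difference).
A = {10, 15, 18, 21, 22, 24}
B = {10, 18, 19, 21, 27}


A \ B = elements in A but not in B
A = {10, 15, 18, 21, 22, 24}
B = {10, 18, 19, 21, 27}
Remove from A any elements in B
A \ B = {15, 22, 24}

A \ B = {15, 22, 24}


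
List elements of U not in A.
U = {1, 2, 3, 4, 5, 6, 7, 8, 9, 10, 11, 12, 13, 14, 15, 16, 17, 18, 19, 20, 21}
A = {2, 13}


Aᶜ = U \ A = elements in U but not in A
U = {1, 2, 3, 4, 5, 6, 7, 8, 9, 10, 11, 12, 13, 14, 15, 16, 17, 18, 19, 20, 21}
A = {2, 13}
Aᶜ = {1, 3, 4, 5, 6, 7, 8, 9, 10, 11, 12, 14, 15, 16, 17, 18, 19, 20, 21}

Aᶜ = {1, 3, 4, 5, 6, 7, 8, 9, 10, 11, 12, 14, 15, 16, 17, 18, 19, 20, 21}


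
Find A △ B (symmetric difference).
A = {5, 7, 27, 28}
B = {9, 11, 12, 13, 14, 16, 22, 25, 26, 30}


A △ B = (A \ B) ∪ (B \ A) = elements in exactly one of A or B
A \ B = {5, 7, 27, 28}
B \ A = {9, 11, 12, 13, 14, 16, 22, 25, 26, 30}
A △ B = {5, 7, 9, 11, 12, 13, 14, 16, 22, 25, 26, 27, 28, 30}

A △ B = {5, 7, 9, 11, 12, 13, 14, 16, 22, 25, 26, 27, 28, 30}


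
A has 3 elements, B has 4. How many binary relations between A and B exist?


A relation from A to B is any subset of A × B.
|A × B| = 3 × 4 = 12
# relations = 2^|A × B| = 2^12 = 4096

Number of relations = 4096


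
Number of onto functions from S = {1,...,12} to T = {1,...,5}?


n = |S| = 12, k = |T| = 5. Surjections via inclusion-exclusion:
S(n,k) = Σ(-1)^i × C(k,i) × (k-i)^n, i=0 to k
i=0: (-1)^0×C(5,0)×5^12 = 244140625
i=1: (-1)^1×C(5,1)×4^12 = -83886080
i=2: (-1)^2×C(5,2)×3^12 = 5314410
i=3: (-1)^3×C(5,3)×2^12 = -40960
i=4: (-1)^4×C(5,4)×1^12 = 5
i=5: (-1)^5×C(5,5)×0^12 = 0
Total = 165528000

Number of surjections = 165528000
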